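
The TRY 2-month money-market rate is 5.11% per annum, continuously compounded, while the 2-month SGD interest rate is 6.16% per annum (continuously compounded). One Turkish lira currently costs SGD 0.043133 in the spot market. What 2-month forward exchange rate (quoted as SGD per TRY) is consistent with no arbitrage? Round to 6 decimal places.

0.043209

T = 2/12 years.
SGD accumulates by e^(0.0616×2/12) = 1.0103195.
Growth of 1 TRY over T: e^(0.0511×2/12) = 1.008553.
So F = 0.043133 × 1.0103195 / 1.008553 = 0.04320855 (SGD/TRY).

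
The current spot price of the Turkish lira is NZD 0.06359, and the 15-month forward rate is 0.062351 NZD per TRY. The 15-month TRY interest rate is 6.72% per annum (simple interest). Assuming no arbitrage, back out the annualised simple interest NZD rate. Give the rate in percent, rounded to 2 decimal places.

T = 15/12 years.
By CIP, F/S equals the NZD-to-TRY growth ratio: 0.062351/0.06359 = 0.9805158.
The TRY side grows by 1 + 0.0672×15/12 = 1.084000.
Hence g_NZD = 1.0628791.
(1.0628791 − 1)/T = 0.050303, i.e. 5.03%.

5.03%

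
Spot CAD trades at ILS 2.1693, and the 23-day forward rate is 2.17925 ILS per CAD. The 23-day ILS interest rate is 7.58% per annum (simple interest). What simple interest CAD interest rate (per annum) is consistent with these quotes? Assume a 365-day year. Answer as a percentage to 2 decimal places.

T = 23/365 years.
By CIP, F/S equals the ILS-to-CAD growth ratio: 2.17925/2.1693 = 1.0045867.
ILS growth factor: 1 + 0.0758×23/365 = 1.0047764.
That pins the CAD growth at 1.0001888.
(1.0001888 − 1)/T = 0.002996, i.e. 0.30%.

0.30%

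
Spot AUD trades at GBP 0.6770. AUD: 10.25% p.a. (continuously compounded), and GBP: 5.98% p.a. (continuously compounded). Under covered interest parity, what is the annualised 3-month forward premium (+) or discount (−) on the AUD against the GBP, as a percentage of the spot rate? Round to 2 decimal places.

T = 3/12 years.
CIP forward (GBP per AUD) = 0.677 × 1.0150623/1.0259561 = 0.6698115.
(F − S)/S ÷ T = (0.6698115 − 0.677)/0.677/(3/12) = -0.042473 → -4.25%.

-4.25%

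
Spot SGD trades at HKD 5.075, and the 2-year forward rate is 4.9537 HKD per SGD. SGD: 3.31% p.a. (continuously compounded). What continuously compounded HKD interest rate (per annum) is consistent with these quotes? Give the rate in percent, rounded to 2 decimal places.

2.10%

T = 2 years.
CIP gives F = S · g_HKD/g_SGD, so g_HKD/g_SGD = 4.9537/5.075 = 0.9760985.
The SGD side grows by e^(0.0331×2) = 1.0684404.
Hence g_HKD = 1.0429031.
r = ln(1.0429031)/2 = 0.021004 → 2.10%.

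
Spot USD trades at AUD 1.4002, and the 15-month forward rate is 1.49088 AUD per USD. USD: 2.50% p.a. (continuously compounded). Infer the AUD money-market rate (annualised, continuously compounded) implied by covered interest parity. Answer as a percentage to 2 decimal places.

T = 15/12 years.
CIP gives F = S · g_AUD/g_USD, so g_AUD/g_USD = 1.49088/1.4002 = 1.0647622.
The USD side grows by e^(0.0250×15/12) = 1.0317434.
So the AUD growth factor = 1.0985614.
Take logs: ln 1.0985614 / (15/12) = 0.075201, so 7.52%.

7.52%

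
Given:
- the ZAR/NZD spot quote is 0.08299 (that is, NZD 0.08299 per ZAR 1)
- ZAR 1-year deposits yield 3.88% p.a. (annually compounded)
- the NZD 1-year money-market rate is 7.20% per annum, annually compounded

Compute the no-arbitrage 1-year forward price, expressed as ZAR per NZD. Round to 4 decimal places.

T = 1 year.
NZD growth factor: (1 + 0.0720)^1 = 1.072000.
ZAR growth factor: (1 + 0.0388)^1 = 1.038800.
Forward (NZD per ZAR) = 0.08299 × 1.072000 / 1.038800 = 0.085642357.
Invert for ZAR per NZD: 1 / 0.085642357 = 11.6765.

11.6765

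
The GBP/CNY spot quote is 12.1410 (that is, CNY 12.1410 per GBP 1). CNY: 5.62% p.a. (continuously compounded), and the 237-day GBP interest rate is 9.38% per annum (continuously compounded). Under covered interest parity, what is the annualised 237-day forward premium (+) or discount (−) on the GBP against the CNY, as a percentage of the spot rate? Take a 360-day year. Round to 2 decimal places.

-3.71%

T = 237/360 years.
F = S · g_CNY/g_GBP = 12.141 × 1.0376913/1.0636982 = 11.8441585.
(F − S)/S ÷ T = (11.8441585 − 12.141)/12.141/(237/360) = -0.037138 → -3.71%.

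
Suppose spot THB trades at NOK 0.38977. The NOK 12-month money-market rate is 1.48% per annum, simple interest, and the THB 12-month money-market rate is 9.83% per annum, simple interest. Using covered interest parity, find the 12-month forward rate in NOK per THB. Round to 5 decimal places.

T = 1 year.
Growth of 1 NOK over T: 1 + 0.0148×1 = 1.014800.
THB growth factor: 1 + 0.0983×1 = 1.098300.
CIP: F = S · (grow NOK)/(grow THB) = 0.38977 × 1.014800/1.098300 = 0.3601371 NOK per THB.

0.36014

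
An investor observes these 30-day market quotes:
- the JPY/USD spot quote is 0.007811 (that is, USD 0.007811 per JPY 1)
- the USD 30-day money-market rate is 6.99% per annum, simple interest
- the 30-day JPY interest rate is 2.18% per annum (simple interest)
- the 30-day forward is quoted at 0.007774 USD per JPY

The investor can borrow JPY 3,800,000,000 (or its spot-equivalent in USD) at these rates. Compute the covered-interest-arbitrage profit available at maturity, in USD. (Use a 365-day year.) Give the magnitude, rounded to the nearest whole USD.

USD 258,197

T = 30/365 years.
Route A — deposit JPY, sell forward: 3,800,000,000 × 1.0017917808 × 0.007774 = USD 29,594,131.35.
Route B — convert at spot, deposit USD: 3,800,000,000 × 0.007811 × 1.0057452055 = USD 29,852,328.04.
The quoted forward undervalues JPY, so borrow JPY, convert to USD at spot, deposit the USD at 6.99%, and buy JPY forward at 0.007774 to cover the loan.
Arbitrage profit = |29,594,131.35 − 29,852,328.04| = USD 258,197.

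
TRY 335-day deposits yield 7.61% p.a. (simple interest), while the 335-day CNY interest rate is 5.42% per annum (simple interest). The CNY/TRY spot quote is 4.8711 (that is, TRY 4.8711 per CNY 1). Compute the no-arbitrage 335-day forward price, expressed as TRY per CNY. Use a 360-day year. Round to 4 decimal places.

T = 335/360 years.
TRY growth factor: 1 + 0.0761×335/360 = 1.0708153.
CNY accumulates by 1 + 0.0542×335/360 = 1.0504361.
Forward (TRY per CNY) = 4.8711 × 1.0708153 / 1.0504361 = 4.965603.

4.9656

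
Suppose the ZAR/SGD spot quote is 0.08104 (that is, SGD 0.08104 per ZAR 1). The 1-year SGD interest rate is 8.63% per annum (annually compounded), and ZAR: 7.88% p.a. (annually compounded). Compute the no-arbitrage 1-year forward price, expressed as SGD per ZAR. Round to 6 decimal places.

0.081603

T = 1 year.
SGD accumulates by (1 + 0.0863)^1 = 1.086300.
Growth of 1 ZAR over T: (1 + 0.0788)^1 = 1.078800.
CIP: F = S · (grow SGD)/(grow ZAR) = 0.08104 × 1.086300/1.078800 = 0.08160340 SGD per ZAR.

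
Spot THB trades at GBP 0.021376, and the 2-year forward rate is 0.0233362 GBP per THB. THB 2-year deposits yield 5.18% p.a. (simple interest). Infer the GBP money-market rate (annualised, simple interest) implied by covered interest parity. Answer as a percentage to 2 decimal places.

10.24%

T = 2 years.
F/S = 0.0233362/0.021376 = 1.0917010 = (growth of GBP) / (growth of THB).
The THB side grows by 1 + 0.0518×2 = 1.103600.
That pins the GBP growth at 1.2048012.
(1.2048012 − 1)/T = 0.102401, i.e. 10.24%.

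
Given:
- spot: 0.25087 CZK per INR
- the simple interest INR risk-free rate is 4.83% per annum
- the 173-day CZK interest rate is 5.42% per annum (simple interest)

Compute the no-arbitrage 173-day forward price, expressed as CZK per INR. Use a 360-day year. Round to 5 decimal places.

0.25157

T = 173/360 years.
Growth of 1 CZK over T: 1 + 0.0542×173/360 = 1.0260461.
INR growth factor: 1 + 0.0483×173/360 = 1.0232108.
CIP: F = S · (grow CZK)/(grow INR) = 0.25087 × 1.0260461/1.0232108 = 0.2515652 CZK per INR.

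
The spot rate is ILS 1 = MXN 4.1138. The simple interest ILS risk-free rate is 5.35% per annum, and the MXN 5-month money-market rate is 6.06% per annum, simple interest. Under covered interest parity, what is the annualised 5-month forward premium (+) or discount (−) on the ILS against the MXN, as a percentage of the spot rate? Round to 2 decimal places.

+0.69%

T = 5/12 years.
No-arbitrage forward: 4.1138 × 1.025250 / 1.0222917 = 4.1257045 MXN/ILS.
Annualised premium = (F − S)/S × (1/T) = (4.1257045 − 4.1138)/4.1138 ÷ (5/12) = 0.69%.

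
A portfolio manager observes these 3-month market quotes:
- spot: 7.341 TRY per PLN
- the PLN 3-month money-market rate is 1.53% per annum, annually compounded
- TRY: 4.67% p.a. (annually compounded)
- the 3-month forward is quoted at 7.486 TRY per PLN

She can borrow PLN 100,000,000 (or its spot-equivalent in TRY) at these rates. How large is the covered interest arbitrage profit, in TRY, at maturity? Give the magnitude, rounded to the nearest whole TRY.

T = 3/12 years.
Route A — deposit PLN, sell forward: 100,000,000 × 1.00380324789 × 7.486 = TRY 751,447,111.37.
Route B — convert at spot, deposit TRY: 100,000,000 × 7.341 × 1.01147593857 = TRY 742,524,486.50.
The quoted forward overvalues PLN, so borrow TRY, buy PLN at spot, deposit the PLN at 1.53%, and sell the proceeds forward at 7.486.
Profit = 751,447,111.37 − 742,524,486.50 = TRY 8,922,625.

TRY 8,922,625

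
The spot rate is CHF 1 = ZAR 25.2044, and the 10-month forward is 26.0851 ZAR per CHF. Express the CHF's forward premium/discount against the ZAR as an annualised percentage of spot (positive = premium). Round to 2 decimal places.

+4.19%

T = 10/12 years.
(F − S)/S = (26.0851 − 25.2044)/25.2044 = 0.0349423.
Per annum: 0.0349423 / (10/12) = 0.041931 = 4.19%.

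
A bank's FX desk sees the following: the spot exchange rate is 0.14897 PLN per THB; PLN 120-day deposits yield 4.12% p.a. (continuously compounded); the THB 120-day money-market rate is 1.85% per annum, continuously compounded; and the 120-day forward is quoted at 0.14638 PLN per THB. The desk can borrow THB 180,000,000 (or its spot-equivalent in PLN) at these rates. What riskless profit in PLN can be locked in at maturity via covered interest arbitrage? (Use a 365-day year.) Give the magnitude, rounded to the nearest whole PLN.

PLN 671,136

T = 120/365 years.
Keep in THB, deliver into the forward: 180,000,000·1.0061007259·0.14638 = PLN 26,509,144.37.
Swap to PLN now, deposit: 180,000,000·0.14897·1.0136373574 = PLN 27,180,280.28.
The quoted forward undervalues THB, so borrow THB, convert to PLN at spot, deposit the PLN at 4.12%, and buy THB forward at 0.14638 to cover the loan.
The gap between the two covered legs is PLN 671,136.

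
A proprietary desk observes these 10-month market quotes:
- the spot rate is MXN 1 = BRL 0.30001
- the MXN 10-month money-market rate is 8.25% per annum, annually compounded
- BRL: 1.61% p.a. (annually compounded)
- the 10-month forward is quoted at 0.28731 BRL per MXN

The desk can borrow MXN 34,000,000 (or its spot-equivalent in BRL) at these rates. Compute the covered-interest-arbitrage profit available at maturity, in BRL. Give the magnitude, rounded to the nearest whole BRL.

BRL 98,640

T = 10/12 years.
Route A — deposit MXN, sell forward: 34,000,000 × 1.068291864 × 0.28731 = BRL 10,435,651.81.
Route B — convert at spot, deposit BRL: 34,000,000 × 0.30001 × 1.0133987777 = BRL 10,337,012.09.
The quoted forward overvalues MXN, so borrow BRL, buy MXN at spot, deposit the MXN at 8.25%, and sell the proceeds forward at 0.28731.
Profit = 10,435,651.81 − 10,337,012.09 = BRL 98,640.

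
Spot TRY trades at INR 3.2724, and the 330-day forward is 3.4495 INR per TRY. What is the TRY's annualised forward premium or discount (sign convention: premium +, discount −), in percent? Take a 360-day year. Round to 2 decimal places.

T = 330/360 years.
Period premium: (3.4495 − 3.2724)/3.2724 = 0.0541193.
Per annum: 0.0541193 / (330/360) = 0.059039 = 5.90%.

+5.90%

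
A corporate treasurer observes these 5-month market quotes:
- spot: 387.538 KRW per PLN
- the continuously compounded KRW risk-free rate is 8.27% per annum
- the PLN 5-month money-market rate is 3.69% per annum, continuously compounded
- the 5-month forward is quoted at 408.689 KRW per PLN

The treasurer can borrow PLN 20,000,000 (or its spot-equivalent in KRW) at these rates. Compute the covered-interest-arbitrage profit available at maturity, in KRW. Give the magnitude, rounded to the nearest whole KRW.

T = 5/12 years.
Invest the PLN and cover forward: 20,000,000 × 1.015493803399 × 408.689 = KRW 8,300,422,940.35.
Convert at spot and invest in KRW: 20,000,000 × 387.538 × 1.035058900023 = KRW 8,022,493,119.94.
The quoted forward overvalues PLN, so borrow KRW, buy PLN at spot, deposit the PLN at 3.69%, and sell the proceeds forward at 408.689.
Arbitrage profit = |8,300,422,940.35 − 8,022,493,119.94| = KRW 277,929,820.

KRW 277,929,820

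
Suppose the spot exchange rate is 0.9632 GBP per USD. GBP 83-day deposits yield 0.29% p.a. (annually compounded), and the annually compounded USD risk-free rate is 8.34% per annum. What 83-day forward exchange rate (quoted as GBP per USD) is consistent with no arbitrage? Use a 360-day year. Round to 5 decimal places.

0.94621

T = 83/360 years.
GBP accumulates by (1 + 0.0029)^(83/360) = 1.0006679.
USD accumulates by (1 + 0.0834)^(83/360) = 1.0186401.
CIP: F = S · (grow GBP)/(grow USD) = 0.9632 × 1.0006679/1.0186401 = 0.9462059 GBP per USD.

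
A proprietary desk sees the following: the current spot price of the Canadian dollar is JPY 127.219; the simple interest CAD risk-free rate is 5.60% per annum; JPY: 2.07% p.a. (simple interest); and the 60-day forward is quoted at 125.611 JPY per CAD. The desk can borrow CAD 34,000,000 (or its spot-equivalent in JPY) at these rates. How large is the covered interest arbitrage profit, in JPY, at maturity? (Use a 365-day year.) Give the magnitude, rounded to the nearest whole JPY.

T = 60/365 years.
Keep in CAD, deliver into the forward: 34,000,000·1.009205479452·125.611 = JPY 4,310,088,522.30.
Swap to JPY now, deposit: 34,000,000·127.219·1.003402739726 = JPY 4,340,164,366.94.
The quoted forward undervalues CAD, so borrow CAD, convert to JPY at spot, deposit the JPY at 2.07%, and buy CAD forward at 125.611 to cover the loan.
Arbitrage profit = |4,310,088,522.30 − 4,340,164,366.94| = JPY 30,075,845.

JPY 30,075,845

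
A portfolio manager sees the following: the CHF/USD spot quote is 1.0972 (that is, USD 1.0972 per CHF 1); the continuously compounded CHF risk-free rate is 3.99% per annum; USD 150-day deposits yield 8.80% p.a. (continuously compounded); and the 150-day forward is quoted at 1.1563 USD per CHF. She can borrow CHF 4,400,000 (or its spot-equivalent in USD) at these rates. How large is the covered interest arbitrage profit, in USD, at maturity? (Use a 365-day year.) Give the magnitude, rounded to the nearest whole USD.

T = 150/365 years.
Keep in CHF, deliver into the forward: 4,400,000·1.016532433·1.1563 = USD 5,171,832.39.
Swap to USD now, deposit: 4,400,000·1.0972·1.03682627 = USD 5,005,465.45.
The quoted forward overvalues CHF, so borrow USD, buy CHF at spot, deposit the CHF at 3.99%, and sell the proceeds forward at 1.1563.
Profit = 5,171,832.39 − 5,005,465.45 = USD 166,367.

USD 166,367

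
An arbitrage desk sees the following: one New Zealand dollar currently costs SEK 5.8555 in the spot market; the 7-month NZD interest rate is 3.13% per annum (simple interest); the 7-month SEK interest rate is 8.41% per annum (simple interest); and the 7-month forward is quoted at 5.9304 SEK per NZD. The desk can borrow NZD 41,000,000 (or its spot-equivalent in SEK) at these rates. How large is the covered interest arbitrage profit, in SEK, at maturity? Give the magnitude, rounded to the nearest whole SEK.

T = 7/12 years.
Route A — deposit NZD, sell forward: 41,000,000 × 1.01825833333 × 5.9304 = SEK 247,585,848.02.
Route B — convert at spot, deposit SEK: 41,000,000 × 5.8555 × 1.04905833333 = SEK 251,853,203.90.
The quoted forward undervalues NZD, so borrow NZD, convert to SEK at spot, deposit the SEK at 8.41%, and buy NZD forward at 5.9304 to cover the loan.
Profit = 251,853,203.90 − 247,585,848.02 = SEK 4,267,356.

SEK 4,267,356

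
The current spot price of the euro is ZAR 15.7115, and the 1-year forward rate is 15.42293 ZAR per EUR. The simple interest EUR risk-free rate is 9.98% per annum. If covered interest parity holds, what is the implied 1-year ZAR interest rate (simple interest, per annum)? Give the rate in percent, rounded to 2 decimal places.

7.96%

T = 1 year.
F/S = 15.42293/15.7115 = 0.9816332 = (growth of ZAR) / (growth of EUR).
EUR growth factor: 1 + 0.0998×1 = 1.099800.
That pins the ZAR growth at 1.0796002.
(1.0796002 − 1)/T = 0.079600, i.e. 7.96%.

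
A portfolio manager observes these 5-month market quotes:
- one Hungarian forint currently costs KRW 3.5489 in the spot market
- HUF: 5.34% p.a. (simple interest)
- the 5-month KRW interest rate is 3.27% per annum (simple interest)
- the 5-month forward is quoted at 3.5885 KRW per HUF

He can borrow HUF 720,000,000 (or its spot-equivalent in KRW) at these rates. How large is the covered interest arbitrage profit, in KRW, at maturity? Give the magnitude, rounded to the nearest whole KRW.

KRW 51,185,061

T = 5/12 years.
Invest the HUF and cover forward: 720,000,000 × 1.022250 × 3.5885 = KRW 2,641,207,770.00.
Convert at spot and invest in KRW: 720,000,000 × 3.5489 × 1.013625 = KRW 2,590,022,709.00.
The quoted forward overvalues HUF, so borrow KRW, buy HUF at spot, deposit the HUF at 5.34%, and sell the proceeds forward at 3.5885.
The gap between the two covered legs is KRW 51,185,061.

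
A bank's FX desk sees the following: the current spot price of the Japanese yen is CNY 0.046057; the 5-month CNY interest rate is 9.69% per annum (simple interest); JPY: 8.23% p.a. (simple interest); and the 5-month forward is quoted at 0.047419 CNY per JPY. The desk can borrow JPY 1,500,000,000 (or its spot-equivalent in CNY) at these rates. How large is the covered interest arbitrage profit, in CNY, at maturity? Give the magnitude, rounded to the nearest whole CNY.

CNY 1,692,788

T = 5/12 years.
Invest the JPY and cover forward: 1,500,000,000 × 1.0342916667 × 0.047419 = CNY 73,567,614.81.
Convert at spot and invest in CNY: 1,500,000,000 × 0.046057 × 1.040375 = CNY 71,874,827.06.
The quoted forward overvalues JPY, so borrow CNY, buy JPY at spot, deposit the JPY at 8.23%, and sell the proceeds forward at 0.047419.
Arbitrage profit = |73,567,614.81 − 71,874,827.06| = CNY 1,692,788.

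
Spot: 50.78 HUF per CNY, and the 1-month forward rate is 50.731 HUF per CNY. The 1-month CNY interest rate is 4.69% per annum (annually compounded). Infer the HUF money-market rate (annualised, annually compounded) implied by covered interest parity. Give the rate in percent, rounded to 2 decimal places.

T = 1/12 years.
CIP gives F = S · g_HUF/g_CNY, so g_HUF/g_CNY = 50.731/50.78 = 0.9990351.
The CNY side grows by (1 + 0.0469)^(1/12) = 1.0038268.
So the HUF growth factor = 1.0028582.
Annualise: 1.0028582^(12/1) − 1 = 0.034843 = 3.48%.

3.48%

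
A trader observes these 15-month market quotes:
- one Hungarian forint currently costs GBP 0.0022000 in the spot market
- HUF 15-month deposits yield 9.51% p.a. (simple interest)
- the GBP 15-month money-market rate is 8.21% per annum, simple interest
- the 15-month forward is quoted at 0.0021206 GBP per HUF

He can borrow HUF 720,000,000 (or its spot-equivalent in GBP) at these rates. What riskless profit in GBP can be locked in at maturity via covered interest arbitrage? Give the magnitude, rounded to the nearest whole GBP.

T = 15/12 years.
Route A — deposit HUF, sell forward: 720,000,000 × 1.118875 × 0.0021206 = GBP 1,708,334.15.
Route B — convert at spot, deposit GBP: 720,000,000 × 0.0022000 × 1.102625 = GBP 1,746,558.00.
The quoted forward undervalues HUF, so borrow HUF, convert to GBP at spot, deposit the GBP at 8.21%, and buy HUF forward at 0.0021206 to cover the loan.
The gap between the two covered legs is GBP 38,224.

GBP 38,224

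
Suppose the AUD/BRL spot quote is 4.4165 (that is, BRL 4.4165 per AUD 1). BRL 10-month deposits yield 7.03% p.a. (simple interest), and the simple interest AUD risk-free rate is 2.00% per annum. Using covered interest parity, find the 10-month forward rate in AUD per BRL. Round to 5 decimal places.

T = 10/12 years.
Growth of 1 BRL over T: 1 + 0.0703×10/12 = 1.0585833.
AUD growth factor: 1 + 0.0200×10/12 = 1.0166667.
CIP: F = S · (grow BRL)/(grow AUD) = 4.4165 × 1.0585833/1.0166667 = 4.598590 BRL per AUD.
Quoted the other way: 1/4.598590 = 0.21746 AUD per BRL.

0.21746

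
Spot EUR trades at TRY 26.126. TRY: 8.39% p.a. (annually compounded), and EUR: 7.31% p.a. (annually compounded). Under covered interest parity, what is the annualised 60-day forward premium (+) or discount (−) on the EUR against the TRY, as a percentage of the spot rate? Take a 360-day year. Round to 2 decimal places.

T = 60/360 years.
F = S · g_TRY/g_EUR = 26.126 × 1.0135182/1.011828 = 26.169642.
Annualised premium = (F − S)/S × (1/T) = (26.169642 − 26.126)/26.126 ÷ (60/360) = 1.00%.

+1.00%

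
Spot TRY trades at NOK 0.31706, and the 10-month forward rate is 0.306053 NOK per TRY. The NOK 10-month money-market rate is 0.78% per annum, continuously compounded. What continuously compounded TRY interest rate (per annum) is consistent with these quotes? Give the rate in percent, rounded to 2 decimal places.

T = 10/12 years.
CIP gives F = S · g_NOK/g_TRY, so g_NOK/g_TRY = 0.306053/0.31706 = 0.9652842.
The NOK side grows by e^(0.0078×10/12) = 1.0065212.
That pins the TRY growth at 1.0427201.
r = ln(1.0427201)/(10/12) = 0.050199 → 5.02%.

5.02%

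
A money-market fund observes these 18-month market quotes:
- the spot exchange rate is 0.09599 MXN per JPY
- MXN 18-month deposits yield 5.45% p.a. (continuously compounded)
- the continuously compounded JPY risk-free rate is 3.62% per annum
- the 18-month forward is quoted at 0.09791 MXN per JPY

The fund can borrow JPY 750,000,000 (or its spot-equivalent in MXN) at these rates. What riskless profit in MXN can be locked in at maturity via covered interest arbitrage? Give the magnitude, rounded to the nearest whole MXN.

MXN 595,015

T = 18/12 years.
Invest the JPY and cover forward: 750,000,000 × 1.055801295 × 0.09791 = MXN 77,530,128.60.
Convert at spot and invest in MXN: 750,000,000 × 0.09599 × 1.0851844798 = MXN 78,125,143.66.
The quoted forward undervalues JPY, so borrow JPY, convert to MXN at spot, deposit the MXN at 5.45%, and buy JPY forward at 0.09791 to cover the loan.
Arbitrage profit = |77,530,128.60 − 78,125,143.66| = MXN 595,015.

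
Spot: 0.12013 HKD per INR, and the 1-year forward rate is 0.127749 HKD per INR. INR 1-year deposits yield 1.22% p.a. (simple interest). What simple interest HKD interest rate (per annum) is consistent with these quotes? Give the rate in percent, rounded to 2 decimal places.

7.64%

T = 1 year.
F/S = 0.127749/0.12013 = 1.0634230 = (growth of HKD) / (growth of INR).
INR growth factor: 1 + 0.0122×1 = 1.012200.
Hence g_HKD = 1.0763968.
(1.0763968 − 1)/T = 0.076397, i.e. 7.64%.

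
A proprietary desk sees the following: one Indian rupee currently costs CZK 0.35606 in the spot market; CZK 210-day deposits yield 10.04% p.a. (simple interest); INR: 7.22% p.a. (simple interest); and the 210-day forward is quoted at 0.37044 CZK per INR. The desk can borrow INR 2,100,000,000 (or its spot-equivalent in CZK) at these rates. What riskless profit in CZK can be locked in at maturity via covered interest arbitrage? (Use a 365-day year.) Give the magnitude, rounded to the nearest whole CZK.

CZK 19,320,818

T = 210/365 years.
Invest the INR and cover forward: 2,100,000,000 × 1.04153972603 × 0.37044 = CZK 810,238,749.83.
Convert at spot and invest in CZK: 2,100,000,000 × 0.35606 × 1.05776438356 = CZK 790,917,931.46.
The quoted forward overvalues INR, so borrow CZK, buy INR at spot, deposit the INR at 7.22%, and sell the proceeds forward at 0.37044.
Arbitrage profit = |810,238,749.83 − 790,917,931.46| = CZK 19,320,818.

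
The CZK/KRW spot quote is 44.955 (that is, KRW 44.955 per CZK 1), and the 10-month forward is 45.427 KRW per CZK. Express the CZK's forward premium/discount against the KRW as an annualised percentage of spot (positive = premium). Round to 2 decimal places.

T = 10/12 years.
(F − S)/S = (45.427 − 44.955)/44.955 = 0.0104994.
×(1/T) gives 1.26% p.a.

+1.26%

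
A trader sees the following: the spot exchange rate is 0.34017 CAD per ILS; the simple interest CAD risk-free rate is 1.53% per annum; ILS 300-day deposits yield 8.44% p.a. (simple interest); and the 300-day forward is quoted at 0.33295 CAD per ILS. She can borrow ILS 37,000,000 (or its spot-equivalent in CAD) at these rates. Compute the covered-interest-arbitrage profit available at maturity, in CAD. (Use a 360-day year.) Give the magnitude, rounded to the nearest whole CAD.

CAD 438,832

T = 300/360 years.
Keep in ILS, deliver into the forward: 37,000,000·1.0703333333·0.33295 = CAD 13,185,596.88.
Swap to CAD now, deposit: 37,000,000·0.34017·1.012750 = CAD 12,746,765.20.
The quoted forward overvalues ILS, so borrow CAD, buy ILS at spot, deposit the ILS at 8.44%, and sell the proceeds forward at 0.33295.
The gap between the two covered legs is CAD 438,832.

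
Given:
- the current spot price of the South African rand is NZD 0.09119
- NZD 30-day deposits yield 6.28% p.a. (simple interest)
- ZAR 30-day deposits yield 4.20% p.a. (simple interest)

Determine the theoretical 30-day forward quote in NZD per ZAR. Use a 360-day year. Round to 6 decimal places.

0.091348

T = 30/360 years.
NZD accumulates by 1 + 0.0628×30/360 = 1.0052333.
ZAR accumulates by 1 + 0.0420×30/360 = 1.003500.
CIP: F = S · (grow NZD)/(grow ZAR) = 0.09119 × 1.0052333/1.003500 = 0.09134751 NZD per ZAR.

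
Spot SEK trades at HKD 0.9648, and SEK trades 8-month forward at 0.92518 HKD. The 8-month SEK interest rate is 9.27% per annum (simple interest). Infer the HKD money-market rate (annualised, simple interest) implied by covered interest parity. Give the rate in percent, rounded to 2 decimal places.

T = 8/12 years.
F/S = 0.92518/0.9648 = 0.9589345 = (growth of HKD) / (growth of SEK).
The SEK side grows by 1 + 0.0927×8/12 = 1.061800.
That pins the HKD growth at 1.0181967.
(1.0181967 − 1)/T = 0.027295, i.e. 2.73%.

2.73%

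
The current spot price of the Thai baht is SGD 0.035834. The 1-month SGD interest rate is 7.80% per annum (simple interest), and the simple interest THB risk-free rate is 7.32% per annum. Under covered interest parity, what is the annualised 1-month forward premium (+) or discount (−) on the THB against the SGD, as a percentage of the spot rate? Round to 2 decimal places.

T = 1/12 years.
CIP forward (SGD per THB) = 0.035834 × 1.006500/1.006100 = 0.035848247.
(F − S)/S ÷ T = (0.035848247 − 0.035834)/0.035834/(1/12) = 0.004771 → 0.48%.

+0.48%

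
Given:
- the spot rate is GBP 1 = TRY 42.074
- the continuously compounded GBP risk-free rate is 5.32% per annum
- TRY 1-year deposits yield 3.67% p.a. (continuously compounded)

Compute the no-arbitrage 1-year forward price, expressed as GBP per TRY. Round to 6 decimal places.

T = 1 year.
TRY accumulates by e^(0.0367×1) = 1.0373818.
GBP accumulates by e^(0.0532×1) = 1.0546406.
CIP: F = S · (grow TRY)/(grow GBP) = 42.074 × 1.0373818/1.0546406 = 41.38547 TRY per GBP.
Invert for GBP per TRY: 1 / 41.38547 = 0.024163.

0.024163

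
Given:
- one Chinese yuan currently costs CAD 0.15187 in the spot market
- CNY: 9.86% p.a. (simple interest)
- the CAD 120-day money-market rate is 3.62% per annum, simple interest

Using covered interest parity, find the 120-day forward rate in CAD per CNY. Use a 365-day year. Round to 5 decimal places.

0.14885

T = 120/365 years.
CAD accumulates by 1 + 0.0362×120/365 = 1.0119014.
CNY growth factor: 1 + 0.0986×120/365 = 1.0324164.
CIP: F = S · (grow CAD)/(grow CNY) = 0.15187 × 1.0119014/1.0324164 = 0.1488522 CAD per CNY.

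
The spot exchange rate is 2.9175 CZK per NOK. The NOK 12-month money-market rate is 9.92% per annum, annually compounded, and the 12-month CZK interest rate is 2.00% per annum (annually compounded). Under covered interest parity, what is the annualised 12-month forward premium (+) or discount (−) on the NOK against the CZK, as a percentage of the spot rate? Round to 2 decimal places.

T = 1 year.
CIP forward (CZK per NOK) = 2.9175 × 1.020000/1.099200 = 2.7072871.
(F − S)/S ÷ T = (2.7072871 − 2.9175)/2.9175/1 = -0.072052 → -7.21%.

-7.21%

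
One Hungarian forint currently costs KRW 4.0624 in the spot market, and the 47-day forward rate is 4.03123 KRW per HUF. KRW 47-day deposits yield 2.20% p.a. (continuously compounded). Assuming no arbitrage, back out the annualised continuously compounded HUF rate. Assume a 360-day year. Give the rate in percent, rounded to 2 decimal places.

T = 47/360 years.
F/S = 4.03123/4.0624 = 0.9923272 = (growth of KRW) / (growth of HUF).
The KRW side grows by e^(0.0220×47/360) = 1.0028764.
So the HUF growth factor = 1.0106308.
Take logs: ln 1.0106308 / (47/360) = 0.080998, so 8.10%.

8.10%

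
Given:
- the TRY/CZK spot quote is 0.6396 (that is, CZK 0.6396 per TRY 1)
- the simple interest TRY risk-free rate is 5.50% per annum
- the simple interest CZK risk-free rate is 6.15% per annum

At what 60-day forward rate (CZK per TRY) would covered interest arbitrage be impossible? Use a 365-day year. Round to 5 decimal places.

0.64028

T = 60/365 years.
CZK accumulates by 1 + 0.0615×60/365 = 1.0101096.
TRY growth factor: 1 + 0.0550×60/365 = 1.0090411.
So F = 0.6396 × 1.0101096 / 1.0090411 = 0.6402773 (CZK/TRY).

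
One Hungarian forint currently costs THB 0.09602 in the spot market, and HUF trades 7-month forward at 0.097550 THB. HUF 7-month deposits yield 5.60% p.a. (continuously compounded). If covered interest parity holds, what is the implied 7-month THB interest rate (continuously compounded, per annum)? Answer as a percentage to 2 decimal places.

T = 7/12 years.
F/S = 0.09755/0.09602 = 1.0159342 = (growth of THB) / (growth of HUF).
HUF growth factor: e^(0.0560×7/12) = 1.0332061.
That pins the THB growth at 1.0496694.
Take logs: ln 1.0496694 / (7/12) = 0.083100, so 8.31%.

8.31%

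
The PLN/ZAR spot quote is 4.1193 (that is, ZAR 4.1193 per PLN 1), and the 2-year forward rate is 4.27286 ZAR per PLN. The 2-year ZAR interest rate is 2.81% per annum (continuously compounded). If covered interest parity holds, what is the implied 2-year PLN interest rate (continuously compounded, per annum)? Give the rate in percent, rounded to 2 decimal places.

0.98%

T = 2 years.
By CIP, F/S equals the ZAR-to-PLN growth ratio: 4.27286/4.1193 = 1.0372782.
ZAR growth factor: e^(0.0281×2) = 1.0578092.
So the PLN growth factor = 1.0197931.
Take logs: ln 1.0197931 / 2 = 0.009800, so 0.98%.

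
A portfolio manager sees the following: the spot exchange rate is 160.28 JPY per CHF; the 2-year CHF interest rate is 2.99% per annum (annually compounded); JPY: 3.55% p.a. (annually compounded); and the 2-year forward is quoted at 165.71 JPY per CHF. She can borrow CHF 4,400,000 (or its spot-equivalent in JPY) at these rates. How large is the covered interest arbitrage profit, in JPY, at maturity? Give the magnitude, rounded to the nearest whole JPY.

T = 2 years.
Keep in CHF, deliver into the forward: 4,400,000·1.06069401·165.71 = JPY 773,377,459.35.
Swap to JPY now, deposit: 4,400,000·160.28·1.07226025 = JPY 756,192,240.63.
The quoted forward overvalues CHF, so borrow JPY, buy CHF at spot, deposit the CHF at 2.99%, and sell the proceeds forward at 165.71.
Profit = 773,377,459.35 − 756,192,240.63 = JPY 17,185,219.

JPY 17,185,219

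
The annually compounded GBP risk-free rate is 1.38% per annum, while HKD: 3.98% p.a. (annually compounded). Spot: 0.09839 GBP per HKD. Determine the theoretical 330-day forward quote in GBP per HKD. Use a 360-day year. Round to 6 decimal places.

0.096132

T = 330/360 years.
GBP growth factor: (1 + 0.0138)^(330/360) = 1.0126428.
HKD accumulates by (1 + 0.0398)^(330/360) = 1.0364237.
Forward (GBP per HKD) = 0.09839 × 1.0126428 / 1.0364237 = 0.09613243.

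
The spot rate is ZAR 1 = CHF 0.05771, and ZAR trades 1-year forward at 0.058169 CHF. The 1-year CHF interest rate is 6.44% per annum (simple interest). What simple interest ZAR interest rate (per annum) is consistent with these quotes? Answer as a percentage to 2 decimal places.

T = 1 year.
CIP gives F = S · g_CHF/g_ZAR, so g_CHF/g_ZAR = 0.058169/0.05771 = 1.0079536.
CHF growth factor: 1 + 0.0644×1 = 1.064400.
Hence g_ZAR = 1.056001.
r = (1.056001 − 1)/1 = 0.056001 → 5.60%.

5.60%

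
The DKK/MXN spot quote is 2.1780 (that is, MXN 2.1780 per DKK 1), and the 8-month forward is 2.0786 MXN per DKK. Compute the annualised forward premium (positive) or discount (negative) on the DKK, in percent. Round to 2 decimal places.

T = 8/12 years.
(F − S)/S = (2.0786 − 2.178)/2.178 = -0.0456382.
×(1/T) gives -6.85% p.a.

-6.85%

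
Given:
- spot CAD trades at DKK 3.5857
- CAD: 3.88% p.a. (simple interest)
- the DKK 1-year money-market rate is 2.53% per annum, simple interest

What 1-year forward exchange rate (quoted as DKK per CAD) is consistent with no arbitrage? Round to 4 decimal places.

T = 1 year.
DKK growth factor: 1 + 0.0253×1 = 1.025300.
CAD accumulates by 1 + 0.0388×1 = 1.038800.
So F = 3.5857 × 1.025300 / 1.038800 = 3.539101 (DKK/CAD).

3.5391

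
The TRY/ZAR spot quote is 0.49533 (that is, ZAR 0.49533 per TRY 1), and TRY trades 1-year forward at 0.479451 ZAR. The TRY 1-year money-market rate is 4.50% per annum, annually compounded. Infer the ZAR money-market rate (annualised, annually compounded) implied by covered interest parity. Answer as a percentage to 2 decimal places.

1.15%

T = 1 year.
By CIP, F/S equals the ZAR-to-TRY growth ratio: 0.479451/0.49533 = 0.9679426.
The TRY side grows by (1 + 0.0450)^1 = 1.045000.
So the ZAR growth factor = 1.011500.
Annualise: 1.011500^(1/1) − 1 = 0.011500 = 1.15%.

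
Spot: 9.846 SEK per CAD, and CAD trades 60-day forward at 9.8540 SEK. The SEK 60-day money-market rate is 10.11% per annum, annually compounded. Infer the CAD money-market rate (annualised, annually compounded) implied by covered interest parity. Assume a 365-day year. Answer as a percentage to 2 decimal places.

T = 60/365 years.
F/S = 9.854/9.846 = 1.0008125 = (growth of SEK) / (growth of CAD).
SEK growth factor: (1 + 0.1011)^(60/365) = 1.0159577.
That pins the CAD growth at 1.0151329.
Annualise: 1.0151329^(365/60) − 1 = 0.095673 = 9.57%.

9.57%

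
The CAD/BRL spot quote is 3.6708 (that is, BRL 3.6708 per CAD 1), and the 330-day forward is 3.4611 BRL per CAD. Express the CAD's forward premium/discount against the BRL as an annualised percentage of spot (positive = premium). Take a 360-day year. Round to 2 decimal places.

-6.23%

T = 330/360 years.
Period premium: (3.4611 − 3.6708)/3.6708 = -0.0571265.
Annualise by dividing by T: -0.0571265 / (330/360) = -0.062320 → -6.23%.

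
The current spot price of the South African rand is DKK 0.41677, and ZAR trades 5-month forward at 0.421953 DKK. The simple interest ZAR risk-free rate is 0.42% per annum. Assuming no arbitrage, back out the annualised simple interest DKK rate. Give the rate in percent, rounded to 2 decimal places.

T = 5/12 years.
F/S = 0.421953/0.41677 = 1.0124361 = (growth of DKK) / (growth of ZAR).
ZAR growth factor: 1 + 0.0042×5/12 = 1.001750.
So the DKK growth factor = 1.0142079.
(1.0142079 − 1)/T = 0.034099, i.e. 3.41%.

3.41%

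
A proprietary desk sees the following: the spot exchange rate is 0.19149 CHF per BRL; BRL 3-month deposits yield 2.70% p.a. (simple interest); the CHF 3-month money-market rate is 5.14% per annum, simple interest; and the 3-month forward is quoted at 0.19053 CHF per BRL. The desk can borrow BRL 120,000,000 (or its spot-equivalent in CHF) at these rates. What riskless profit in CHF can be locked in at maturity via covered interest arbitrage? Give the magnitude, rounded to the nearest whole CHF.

CHF 256,148

T = 3/12 years.
Invest the BRL and cover forward: 120,000,000 × 1.006750 × 0.19053 = CHF 23,017,929.30.
Convert at spot and invest in CHF: 120,000,000 × 0.19149 × 1.012850 = CHF 23,274,077.58.
The quoted forward undervalues BRL, so borrow BRL, convert to CHF at spot, deposit the CHF at 5.14%, and buy BRL forward at 0.19053 to cover the loan.
The gap between the two covered legs is CHF 256,148.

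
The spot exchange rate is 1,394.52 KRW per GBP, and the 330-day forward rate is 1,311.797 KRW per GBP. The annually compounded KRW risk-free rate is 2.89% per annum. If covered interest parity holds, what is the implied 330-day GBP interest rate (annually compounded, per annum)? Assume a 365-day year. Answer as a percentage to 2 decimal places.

T = 330/365 years.
By CIP, F/S equals the KRW-to-GBP growth ratio: 1311.797/1394.52 = 0.9406799.
KRW growth factor: (1 + 0.0289)^(330/365) = 1.0260929.
That pins the GBP growth at 1.0907992.
Annualise: 1.0907992^(365/330) − 1 = 0.100900 = 10.09%.

10.09%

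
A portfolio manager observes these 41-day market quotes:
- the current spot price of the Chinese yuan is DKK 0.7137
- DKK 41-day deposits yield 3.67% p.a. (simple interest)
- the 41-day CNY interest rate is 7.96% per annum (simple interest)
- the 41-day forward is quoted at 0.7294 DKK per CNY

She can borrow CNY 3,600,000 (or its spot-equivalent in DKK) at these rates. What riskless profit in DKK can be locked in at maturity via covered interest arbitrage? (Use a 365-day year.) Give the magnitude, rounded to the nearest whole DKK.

DKK 69,407

T = 41/365 years.
Invest the CNY and cover forward: 3,600,000 × 1.00894137 × 0.7294 = DKK 2,649,318.61.
Convert at spot and invest in DKK: 3,600,000 × 0.7137 × 1.004122466 = DKK 2,579,911.93.
The quoted forward overvalues CNY, so borrow DKK, buy CNY at spot, deposit the CNY at 7.96%, and sell the proceeds forward at 0.7294.
The gap between the two covered legs is DKK 69,407.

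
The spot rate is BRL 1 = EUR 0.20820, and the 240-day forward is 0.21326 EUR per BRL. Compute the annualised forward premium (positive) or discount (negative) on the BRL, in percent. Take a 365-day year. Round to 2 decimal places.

T = 240/365 years.
Period premium: (0.21326 − 0.2082)/0.2082 = 0.0243036.
×(1/T) gives 3.70% p.a.

+3.70%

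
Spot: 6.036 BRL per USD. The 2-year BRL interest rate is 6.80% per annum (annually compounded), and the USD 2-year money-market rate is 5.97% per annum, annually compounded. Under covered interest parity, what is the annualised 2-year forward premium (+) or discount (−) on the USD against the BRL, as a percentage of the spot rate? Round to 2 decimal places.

T = 2 years.
F = S · g_BRL/g_USD = 6.036 × 1.140624/1.1229641 = 6.130923.
(F − S)/S ÷ T = (6.130923 − 6.036)/6.036/2 = 0.007863 → 0.79%.

+0.79%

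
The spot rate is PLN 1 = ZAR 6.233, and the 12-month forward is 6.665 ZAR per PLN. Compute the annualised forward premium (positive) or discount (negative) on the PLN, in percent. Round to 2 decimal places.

+6.93%

T = 1 year.
Period premium: (6.665 − 6.233)/6.233 = 0.0693085.
×(1/T) gives 6.93% p.a.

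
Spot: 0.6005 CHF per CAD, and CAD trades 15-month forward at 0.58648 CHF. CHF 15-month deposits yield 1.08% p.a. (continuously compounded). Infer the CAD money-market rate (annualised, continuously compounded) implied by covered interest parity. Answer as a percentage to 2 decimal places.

2.97%

T = 15/12 years.
By CIP, F/S equals the CHF-to-CAD growth ratio: 0.58648/0.6005 = 0.9766528.
CHF growth factor: e^(0.0108×15/12) = 1.0135915.
Hence g_CAD = 1.0378217.
r = ln(1.0378217)/(15/12) = 0.029699 → 2.97%.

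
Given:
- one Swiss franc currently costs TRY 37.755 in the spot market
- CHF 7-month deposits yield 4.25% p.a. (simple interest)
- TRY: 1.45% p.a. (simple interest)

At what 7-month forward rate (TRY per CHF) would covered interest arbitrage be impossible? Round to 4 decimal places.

37.1533

T = 7/12 years.
TRY accumulates by 1 + 0.0145×7/12 = 1.00845833.
CHF accumulates by 1 + 0.0425×7/12 = 1.02479167.
So F = 37.755 × 1.00845833 / 1.02479167 = 37.153253 (TRY/CHF).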